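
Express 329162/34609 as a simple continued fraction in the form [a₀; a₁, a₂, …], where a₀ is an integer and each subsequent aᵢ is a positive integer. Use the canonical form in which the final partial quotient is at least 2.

[9; 1, 1, 22, 2, 12, 2, 14]

329162 = 9·34609 + 17681, so a_0 = 9
34609 = 1·17681 + 16928, so a_1 = 1
17681 = 1·16928 + 753, so a_2 = 1
16928 = 22·753 + 362, so a_3 = 22
753 = 2·362 + 29, so a_4 = 2
362 = 12·29 + 14, so a_5 = 12
29 = 2·14 + 1, so a_6 = 2
14 = 14·1 + 0, so a_7 = 14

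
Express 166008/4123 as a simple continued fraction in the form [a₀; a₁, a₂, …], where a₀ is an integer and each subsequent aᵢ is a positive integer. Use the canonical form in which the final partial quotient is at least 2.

[40; 3, 1, 3, 1, 3, 57]

⌊166008/4123⌋ = 40, remainder 1088
⌊4123/1088⌋ = 3, remainder 859
⌊1088/859⌋ = 1, remainder 229
⌊859/229⌋ = 3, remainder 172
⌊229/172⌋ = 1, remainder 57
⌊172/57⌋ = 3, remainder 1
⌊57/1⌋ = 57, remainder 0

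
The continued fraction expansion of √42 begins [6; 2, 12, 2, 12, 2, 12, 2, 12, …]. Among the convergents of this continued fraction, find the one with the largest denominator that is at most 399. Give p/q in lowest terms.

a_0 = 6: 6/1  (≤ bound)
a_1 = 2: 13/2  (≤ bound)
a_2 = 12: 162/25  (≤ bound)
a_3 = 2: 337/52  (≤ bound)
a_4 = 12: 4206/649  (> 399, stop)

337/52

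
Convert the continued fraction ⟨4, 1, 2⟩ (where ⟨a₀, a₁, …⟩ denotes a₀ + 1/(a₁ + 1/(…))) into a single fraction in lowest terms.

14/3

Work from the innermost term outward:
Start with 2.
1 + 1/(2/1) = 1 + 1/2 = 3/2
4 + 1/(3/2) = 4 + 2/3 = 14/3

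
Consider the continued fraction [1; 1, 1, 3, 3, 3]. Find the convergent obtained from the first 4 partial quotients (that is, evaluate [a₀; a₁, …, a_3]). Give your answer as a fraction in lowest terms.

Compute successive convergents:
a_0 = 1: 1/1
a_1 = 1: 2/1
a_2 = 1: 3/2
a_3 = 3: 11/7

11/7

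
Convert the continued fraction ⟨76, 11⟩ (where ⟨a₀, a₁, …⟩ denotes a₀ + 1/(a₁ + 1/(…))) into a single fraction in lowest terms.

837/11

Start with 11.
76 + 1/(11/1) = 76 + 1/11 = 837/11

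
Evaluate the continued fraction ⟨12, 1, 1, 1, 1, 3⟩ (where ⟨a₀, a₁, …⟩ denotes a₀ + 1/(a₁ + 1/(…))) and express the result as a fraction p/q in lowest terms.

227/18

Compute successive convergents:
a_0 = 12: 12/1
a_1 = 1: 13/1
a_2 = 1: 25/2
a_3 = 1: 38/3
a_4 = 1: 63/5
a_5 = 3: 227/18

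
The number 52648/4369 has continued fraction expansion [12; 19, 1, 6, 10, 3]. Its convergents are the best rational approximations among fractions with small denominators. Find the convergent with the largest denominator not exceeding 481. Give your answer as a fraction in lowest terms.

List convergents until the denominator exceeds the bound:
a_0 = 12: 12/1  (≤ bound)
a_1 = 19: 229/19  (≤ bound)
a_2 = 1: 241/20  (≤ bound)
a_3 = 6: 1675/139  (≤ bound)
a_4 = 10: 16991/1410  (> 481, stop)

1675/139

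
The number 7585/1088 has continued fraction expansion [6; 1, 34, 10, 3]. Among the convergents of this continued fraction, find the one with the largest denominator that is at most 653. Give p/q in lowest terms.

2447/351

a_0 = 6: 6/1  (≤ bound)
a_1 = 1: 7/1  (≤ bound)
a_2 = 34: 244/35  (≤ bound)
a_3 = 10: 2447/351  (≤ bound)
a_4 = 3: 7585/1088  (> 653, stop)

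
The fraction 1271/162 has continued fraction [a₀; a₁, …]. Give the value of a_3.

2

1271 ÷ 162 → quotient 7, remainder 137
162 ÷ 137 → quotient 1, remainder 25
137 ÷ 25 → quotient 5, remainder 12
25 ÷ 12 → quotient 2, remainder 1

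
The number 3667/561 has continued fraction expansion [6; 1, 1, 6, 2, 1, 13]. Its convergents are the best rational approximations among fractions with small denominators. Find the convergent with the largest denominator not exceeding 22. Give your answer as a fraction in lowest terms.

85/13

List convergents until the denominator exceeds the bound:
a_0 = 6: 6/1  (≤ bound)
a_1 = 1: 7/1  (≤ bound)
a_2 = 1: 13/2  (≤ bound)
a_3 = 6: 85/13  (≤ bound)
a_4 = 2: 183/28  (> 22, stop)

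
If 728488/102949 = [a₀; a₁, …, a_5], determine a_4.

4

728488 = 7·102949 + 7845, so a_0 = 7
102949 = 13·7845 + 964, so a_1 = 13
7845 = 8·964 + 133, so a_2 = 8
964 = 7·133 + 33, so a_3 = 7
133 = 4·33 + 1, so a_4 = 4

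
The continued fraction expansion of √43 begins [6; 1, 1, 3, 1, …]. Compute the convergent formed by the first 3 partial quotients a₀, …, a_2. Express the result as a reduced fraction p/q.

13/2

a_0 = 6: 6/1
a_1 = 1: 7/1
a_2 = 1: 13/2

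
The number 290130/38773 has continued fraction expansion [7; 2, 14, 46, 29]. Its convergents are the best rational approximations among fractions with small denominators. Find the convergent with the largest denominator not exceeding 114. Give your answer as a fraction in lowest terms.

a_0 = 7: 7/1  (≤ bound)
a_1 = 2: 15/2  (≤ bound)
a_2 = 14: 217/29  (≤ bound)
a_3 = 46: 9997/1336  (> 114, stop)

217/29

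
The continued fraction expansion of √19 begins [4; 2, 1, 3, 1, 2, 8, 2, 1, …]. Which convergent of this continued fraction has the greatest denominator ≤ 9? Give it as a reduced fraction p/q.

a_0 = 4: 4/1  (≤ bound)
a_1 = 2: 9/2  (≤ bound)
a_2 = 1: 13/3  (≤ bound)
a_3 = 3: 48/11  (> 9, stop)

13/3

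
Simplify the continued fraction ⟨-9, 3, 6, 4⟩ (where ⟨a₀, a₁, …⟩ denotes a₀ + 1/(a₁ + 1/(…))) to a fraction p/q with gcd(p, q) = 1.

a_0 = -9: -9/1
a_1 = 3: -26/3
a_2 = 6: -165/19
a_3 = 4: -686/79

-686/79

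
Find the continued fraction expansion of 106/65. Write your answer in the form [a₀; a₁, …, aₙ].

[1; 1, 1, 1, 2, 2, 3]

106 ÷ 65 → quotient 1, remainder 41
65 ÷ 41 → quotient 1, remainder 24
41 ÷ 24 → quotient 1, remainder 17
24 ÷ 17 → quotient 1, remainder 7
17 ÷ 7 → quotient 2, remainder 3
7 ÷ 3 → quotient 2, remainder 1
3 ÷ 1 → quotient 3, remainder 0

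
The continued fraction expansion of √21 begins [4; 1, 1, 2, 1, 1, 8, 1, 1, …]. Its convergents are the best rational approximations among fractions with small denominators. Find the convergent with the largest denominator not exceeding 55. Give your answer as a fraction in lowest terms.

55/12

a_0 = 4: 4/1  (≤ bound)
a_1 = 1: 5/1  (≤ bound)
a_2 = 1: 9/2  (≤ bound)
a_3 = 2: 23/5  (≤ bound)
a_4 = 1: 32/7  (≤ bound)
a_5 = 1: 55/12  (≤ bound)
a_6 = 8: 472/103  (> 55, stop)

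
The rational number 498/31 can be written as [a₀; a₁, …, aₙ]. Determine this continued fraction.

Apply division with remainder until the remainder is 0:
498 ÷ 31 → quotient 16, remainder 2
31 ÷ 2 → quotient 15, remainder 1
2 ÷ 1 → quotient 2, remainder 0

[16; 15, 2]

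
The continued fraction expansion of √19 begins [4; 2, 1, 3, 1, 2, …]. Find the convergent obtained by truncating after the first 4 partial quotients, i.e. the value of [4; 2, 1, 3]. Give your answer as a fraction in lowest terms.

Start with 3.
1 + 1/(3/1) = 1 + 1/3 = 4/3
2 + 1/(4/3) = 2 + 3/4 = 11/4
4 + 1/(11/4) = 4 + 4/11 = 48/11

48/11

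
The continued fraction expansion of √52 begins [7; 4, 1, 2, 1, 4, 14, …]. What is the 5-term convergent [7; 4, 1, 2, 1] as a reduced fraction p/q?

137/19

Start with 1.
2 + 1/(1/1) = 2 + 1/1 = 3/1
1 + 1/(3/1) = 1 + 1/3 = 4/3
4 + 1/(4/3) = 4 + 3/4 = 19/4
7 + 1/(19/4) = 7 + 4/19 = 137/19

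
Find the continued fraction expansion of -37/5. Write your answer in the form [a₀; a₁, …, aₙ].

[-8; 1, 1, 2]

⌊-37/5⌋ = -8, remainder 3
⌊5/3⌋ = 1, remainder 2
⌊3/2⌋ = 1, remainder 1
⌊2/1⌋ = 2, remainder 0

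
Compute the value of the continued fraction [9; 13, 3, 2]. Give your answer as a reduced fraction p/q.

Start with 2.
3 + 1/(2/1) = 3 + 1/2 = 7/2
13 + 1/(7/2) = 13 + 2/7 = 93/7
9 + 1/(93/7) = 9 + 7/93 = 844/93

844/93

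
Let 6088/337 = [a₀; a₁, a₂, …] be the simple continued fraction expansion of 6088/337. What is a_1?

Run the Euclidean algorithm, recording each quotient:
⌊6088/337⌋ = 18, remainder 22
⌊337/22⌋ = 15, remainder 7

15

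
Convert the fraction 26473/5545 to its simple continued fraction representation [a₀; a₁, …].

26473 ÷ 5545 → quotient 4, remainder 4293
5545 ÷ 4293 → quotient 1, remainder 1252
4293 ÷ 1252 → quotient 3, remainder 537
1252 ÷ 537 → quotient 2, remainder 178
537 ÷ 178 → quotient 3, remainder 3
178 ÷ 3 → quotient 59, remainder 1
3 ÷ 1 → quotient 3, remainder 0

[4; 1, 3, 2, 3, 59, 3]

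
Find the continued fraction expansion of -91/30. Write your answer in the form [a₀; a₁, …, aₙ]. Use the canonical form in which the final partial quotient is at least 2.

[-4; 1, 29]

Repeatedly divide and take the remainder:
-91 = -4·30 + 29, so a_0 = -4
30 = 1·29 + 1, so a_1 = 1
29 = 29·1 + 0, so a_2 = 29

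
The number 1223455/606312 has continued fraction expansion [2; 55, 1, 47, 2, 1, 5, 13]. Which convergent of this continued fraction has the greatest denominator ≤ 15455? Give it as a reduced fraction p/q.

16379/8117

a_0 = 2: 2/1  (≤ bound)
a_1 = 55: 111/55  (≤ bound)
a_2 = 1: 113/56  (≤ bound)
a_3 = 47: 5422/2687  (≤ bound)
a_4 = 2: 10957/5430  (≤ bound)
a_5 = 1: 16379/8117  (≤ bound)
a_6 = 5: 92852/46015  (> 15455, stop)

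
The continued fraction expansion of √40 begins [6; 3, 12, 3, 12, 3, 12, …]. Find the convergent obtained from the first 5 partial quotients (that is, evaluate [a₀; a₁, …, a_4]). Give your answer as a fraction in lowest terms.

Work from the innermost term outward:
Start with 12.
3 + 1/(12/1) = 3 + 1/12 = 37/12
12 + 1/(37/12) = 12 + 12/37 = 456/37
3 + 1/(456/37) = 3 + 37/456 = 1405/456
6 + 1/(1405/456) = 6 + 456/1405 = 8886/1405

8886/1405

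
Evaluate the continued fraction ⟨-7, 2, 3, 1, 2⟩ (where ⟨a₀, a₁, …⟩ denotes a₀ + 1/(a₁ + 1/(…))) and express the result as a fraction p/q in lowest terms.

-164/25

Compute successive convergents:
a_0 = -7: -7/1
a_1 = 2: -13/2
a_2 = 3: -46/7
a_3 = 1: -59/9
a_4 = 2: -164/25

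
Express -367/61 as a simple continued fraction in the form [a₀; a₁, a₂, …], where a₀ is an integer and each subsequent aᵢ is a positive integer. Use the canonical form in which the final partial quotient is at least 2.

Apply division with remainder until the remainder is 0:
⌊-367/61⌋ = -7, remainder 60
⌊61/60⌋ = 1, remainder 1
⌊60/1⌋ = 60, remainder 0

[-7; 1, 60]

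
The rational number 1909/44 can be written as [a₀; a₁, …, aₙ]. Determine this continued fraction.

⌊1909/44⌋ = 43, remainder 17
⌊44/17⌋ = 2, remainder 10
⌊17/10⌋ = 1, remainder 7
⌊10/7⌋ = 1, remainder 3
⌊7/3⌋ = 2, remainder 1
⌊3/1⌋ = 3, remainder 0

[43; 2, 1, 1, 2, 3]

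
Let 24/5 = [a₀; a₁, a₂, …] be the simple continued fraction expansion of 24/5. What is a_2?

24 = 4·5 + 4, so a_0 = 4
5 = 1·4 + 1, so a_1 = 1
4 = 4·1 + 0, so a_2 = 4

4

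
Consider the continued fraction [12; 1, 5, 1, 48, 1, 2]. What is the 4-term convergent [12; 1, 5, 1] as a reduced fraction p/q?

90/7

Work from the innermost term outward:
Start with 1.
5 + 1/(1/1) = 5 + 1/1 = 6/1
1 + 1/(6/1) = 1 + 1/6 = 7/6
12 + 1/(7/6) = 12 + 6/7 = 90/7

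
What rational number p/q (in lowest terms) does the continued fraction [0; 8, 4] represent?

4/33

a_0 = 0: 0/1
a_1 = 8: 1/8
a_2 = 4: 4/33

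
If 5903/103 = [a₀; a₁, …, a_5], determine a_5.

⌊5903/103⌋ = 57, remainder 32
⌊103/32⌋ = 3, remainder 7
⌊32/7⌋ = 4, remainder 4
⌊7/4⌋ = 1, remainder 3
⌊4/3⌋ = 1, remainder 1
⌊3/1⌋ = 3, remainder 0

3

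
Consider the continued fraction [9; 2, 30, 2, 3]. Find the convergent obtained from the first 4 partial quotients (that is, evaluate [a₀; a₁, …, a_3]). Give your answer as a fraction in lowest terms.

Starting at the tail and folding back:
Start with 2.
30 + 1/(2/1) = 30 + 1/2 = 61/2
2 + 1/(61/2) = 2 + 2/61 = 124/61
9 + 1/(124/61) = 9 + 61/124 = 1177/124

1177/124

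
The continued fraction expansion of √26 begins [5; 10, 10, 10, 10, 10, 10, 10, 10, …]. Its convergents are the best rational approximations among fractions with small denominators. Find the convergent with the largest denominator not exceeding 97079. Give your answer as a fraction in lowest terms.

52525/10301

a_0 = 5: 5/1  (≤ bound)
a_1 = 10: 51/10  (≤ bound)
a_2 = 10: 515/101  (≤ bound)
a_3 = 10: 5201/1020  (≤ bound)
a_4 = 10: 52525/10301  (≤ bound)
a_5 = 10: 530451/104030  (> 97079, stop)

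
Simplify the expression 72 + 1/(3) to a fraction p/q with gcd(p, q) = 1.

217/3

Use the convergent recurrence hₖ = aₖ·hₖ₋₁ + hₖ₋₂ (and likewise for the denominators kₖ):
a_0 = 72: 72/1
a_1 = 3: 217/3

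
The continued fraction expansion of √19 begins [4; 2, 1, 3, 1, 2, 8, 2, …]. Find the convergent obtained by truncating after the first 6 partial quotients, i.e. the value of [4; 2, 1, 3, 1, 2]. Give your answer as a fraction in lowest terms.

Build up convergents one term at a time:
a_0 = 4: 4/1
a_1 = 2: 9/2
a_2 = 1: 13/3
a_3 = 3: 48/11
a_4 = 1: 61/14
a_5 = 2: 170/39

170/39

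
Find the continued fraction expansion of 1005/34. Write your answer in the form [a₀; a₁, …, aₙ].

[29; 1, 1, 3, 1, 3]

Apply division with remainder until the remainder is 0:
1005 ÷ 34 → quotient 29, remainder 19
34 ÷ 19 → quotient 1, remainder 15
19 ÷ 15 → quotient 1, remainder 4
15 ÷ 4 → quotient 3, remainder 3
4 ÷ 3 → quotient 1, remainder 1
3 ÷ 1 → quotient 3, remainder 0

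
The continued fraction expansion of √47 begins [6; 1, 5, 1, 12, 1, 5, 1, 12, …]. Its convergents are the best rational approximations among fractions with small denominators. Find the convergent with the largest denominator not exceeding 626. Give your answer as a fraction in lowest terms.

a_0 = 6: 6/1  (≤ bound)
a_1 = 1: 7/1  (≤ bound)
a_2 = 5: 41/6  (≤ bound)
a_3 = 1: 48/7  (≤ bound)
a_4 = 12: 617/90  (≤ bound)
a_5 = 1: 665/97  (≤ bound)
a_6 = 5: 3942/575  (≤ bound)
a_7 = 1: 4607/672  (> 626, stop)

3942/575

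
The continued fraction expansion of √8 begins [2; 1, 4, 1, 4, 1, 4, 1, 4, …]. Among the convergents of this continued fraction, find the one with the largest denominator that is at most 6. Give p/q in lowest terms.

a_0 = 2: 2/1  (≤ bound)
a_1 = 1: 3/1  (≤ bound)
a_2 = 4: 14/5  (≤ bound)
a_3 = 1: 17/6  (≤ bound)
a_4 = 4: 82/29  (> 6, stop)

17/6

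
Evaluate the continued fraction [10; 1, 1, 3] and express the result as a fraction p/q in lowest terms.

Start with 3.
1 + 1/(3/1) = 1 + 1/3 = 4/3
1 + 1/(4/3) = 1 + 3/4 = 7/4
10 + 1/(7/4) = 10 + 4/7 = 74/7

74/7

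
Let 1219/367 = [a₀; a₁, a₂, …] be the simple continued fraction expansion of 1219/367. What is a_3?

1219 ÷ 367 → quotient 3, remainder 118
367 ÷ 118 → quotient 3, remainder 13
118 ÷ 13 → quotient 9, remainder 1
13 ÷ 1 → quotient 13, remainder 0

13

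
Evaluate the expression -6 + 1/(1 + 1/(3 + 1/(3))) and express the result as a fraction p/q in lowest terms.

Compute successive convergents:
a_0 = -6: -6/1
a_1 = 1: -5/1
a_2 = 3: -21/4
a_3 = 3: -68/13

-68/13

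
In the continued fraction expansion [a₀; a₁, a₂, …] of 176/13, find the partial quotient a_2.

1

Apply division with remainder until the remainder is 0:
176 = 13·13 + 7, so a_0 = 13
13 = 1·7 + 6, so a_1 = 1
7 = 1·6 + 1, so a_2 = 1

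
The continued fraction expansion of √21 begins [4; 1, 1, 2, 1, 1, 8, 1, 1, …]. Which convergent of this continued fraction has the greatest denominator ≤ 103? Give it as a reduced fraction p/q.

472/103

a_0 = 4: 4/1  (≤ bound)
a_1 = 1: 5/1  (≤ bound)
a_2 = 1: 9/2  (≤ bound)
a_3 = 2: 23/5  (≤ bound)
a_4 = 1: 32/7  (≤ bound)
a_5 = 1: 55/12  (≤ bound)
a_6 = 8: 472/103  (≤ bound)
a_7 = 1: 527/115  (> 103, stop)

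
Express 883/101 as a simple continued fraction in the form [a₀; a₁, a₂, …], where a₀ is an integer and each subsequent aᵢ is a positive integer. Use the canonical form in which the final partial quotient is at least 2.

Apply division with remainder until the remainder is 0:
883 ÷ 101 → quotient 8, remainder 75
101 ÷ 75 → quotient 1, remainder 26
75 ÷ 26 → quotient 2, remainder 23
26 ÷ 23 → quotient 1, remainder 3
23 ÷ 3 → quotient 7, remainder 2
3 ÷ 2 → quotient 1, remainder 1
2 ÷ 1 → quotient 2, remainder 0

[8; 1, 2, 1, 7, 1, 2]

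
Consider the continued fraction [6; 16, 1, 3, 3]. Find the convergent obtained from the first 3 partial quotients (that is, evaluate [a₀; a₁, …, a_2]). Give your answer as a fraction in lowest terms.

Start with 1.
16 + 1/(1/1) = 16 + 1/1 = 17/1
6 + 1/(17/1) = 6 + 1/17 = 103/17

103/17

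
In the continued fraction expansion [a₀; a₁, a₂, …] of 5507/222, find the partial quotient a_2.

Repeatedly divide and take the remainder:
5507 = 24·222 + 179, so a_0 = 24
222 = 1·179 + 43, so a_1 = 1
179 = 4·43 + 7, so a_2 = 4

4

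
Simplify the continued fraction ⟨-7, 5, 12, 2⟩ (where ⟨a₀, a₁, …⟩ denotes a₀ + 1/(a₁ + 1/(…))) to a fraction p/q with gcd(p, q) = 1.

Use the convergent recurrence hₖ = aₖ·hₖ₋₁ + hₖ₋₂ (and likewise for the denominators kₖ):
a_0 = -7: -7/1
a_1 = 5: -34/5
a_2 = 12: -415/61
a_3 = 2: -864/127

-864/127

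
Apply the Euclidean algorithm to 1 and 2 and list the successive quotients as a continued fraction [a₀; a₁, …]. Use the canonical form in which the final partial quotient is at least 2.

[0; 2]

1 ÷ 2 → quotient 0, remainder 1
2 ÷ 1 → quotient 2, remainder 0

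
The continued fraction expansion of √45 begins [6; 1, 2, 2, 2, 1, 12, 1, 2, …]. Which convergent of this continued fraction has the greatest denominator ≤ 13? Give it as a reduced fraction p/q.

47/7

a_0 = 6: 6/1  (≤ bound)
a_1 = 1: 7/1  (≤ bound)
a_2 = 2: 20/3  (≤ bound)
a_3 = 2: 47/7  (≤ bound)
a_4 = 2: 114/17  (> 13, stop)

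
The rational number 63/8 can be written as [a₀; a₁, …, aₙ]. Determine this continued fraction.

[7; 1, 7]

63 ÷ 8 → quotient 7, remainder 7
8 ÷ 7 → quotient 1, remainder 1
7 ÷ 1 → quotient 7, remainder 0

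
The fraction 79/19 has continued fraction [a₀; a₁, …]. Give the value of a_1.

79 = 4·19 + 3, so a_0 = 4
19 = 6·3 + 1, so a_1 = 6

6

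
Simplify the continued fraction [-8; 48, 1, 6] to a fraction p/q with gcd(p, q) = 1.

Work from the innermost term outward:
Start with 6.
1 + 1/(6/1) = 1 + 1/6 = 7/6
48 + 1/(7/6) = 48 + 6/7 = 342/7
-8 + 1/(342/7) = -8 + 7/342 = -2729/342

-2729/342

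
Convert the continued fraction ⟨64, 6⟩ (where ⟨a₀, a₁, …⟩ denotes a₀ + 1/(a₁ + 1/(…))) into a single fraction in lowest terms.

385/6

a_0 = 64: 64/1
a_1 = 6: 385/6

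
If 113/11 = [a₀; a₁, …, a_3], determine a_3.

113 = 10·11 + 3, so a_0 = 10
11 = 3·3 + 2, so a_1 = 3
3 = 1·2 + 1, so a_2 = 1
2 = 2·1 + 0, so a_3 = 2

2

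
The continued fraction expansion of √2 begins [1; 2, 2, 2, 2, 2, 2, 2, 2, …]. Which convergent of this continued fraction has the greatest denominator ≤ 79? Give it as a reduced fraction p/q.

a_0 = 1: 1/1  (≤ bound)
a_1 = 2: 3/2  (≤ bound)
a_2 = 2: 7/5  (≤ bound)
a_3 = 2: 17/12  (≤ bound)
a_4 = 2: 41/29  (≤ bound)
a_5 = 2: 99/70  (≤ bound)
a_6 = 2: 239/169  (> 79, stop)

99/70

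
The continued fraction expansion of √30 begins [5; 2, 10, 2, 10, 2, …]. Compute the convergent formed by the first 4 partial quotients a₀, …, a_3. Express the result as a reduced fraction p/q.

241/44

Start with 2.
10 + 1/(2/1) = 10 + 1/2 = 21/2
2 + 1/(21/2) = 2 + 2/21 = 44/21
5 + 1/(44/21) = 5 + 21/44 = 241/44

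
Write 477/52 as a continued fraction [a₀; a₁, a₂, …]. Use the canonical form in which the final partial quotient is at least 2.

477 ÷ 52 → quotient 9, remainder 9
52 ÷ 9 → quotient 5, remainder 7
9 ÷ 7 → quotient 1, remainder 2
7 ÷ 2 → quotient 3, remainder 1
2 ÷ 1 → quotient 2, remainder 0

[9; 5, 1, 3, 2]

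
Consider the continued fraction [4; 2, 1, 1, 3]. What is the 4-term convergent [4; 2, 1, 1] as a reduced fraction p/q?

22/5

Start with 1.
1 + 1/(1/1) = 1 + 1/1 = 2/1
2 + 1/(2/1) = 2 + 1/2 = 5/2
4 + 1/(5/2) = 4 + 2/5 = 22/5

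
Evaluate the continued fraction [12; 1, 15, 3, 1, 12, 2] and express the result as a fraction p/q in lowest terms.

22293/1723

a_0 = 12: 12/1
a_1 = 1: 13/1
a_2 = 15: 207/16
a_3 = 3: 634/49
a_4 = 1: 841/65
a_5 = 12: 10726/829
a_6 = 2: 22293/1723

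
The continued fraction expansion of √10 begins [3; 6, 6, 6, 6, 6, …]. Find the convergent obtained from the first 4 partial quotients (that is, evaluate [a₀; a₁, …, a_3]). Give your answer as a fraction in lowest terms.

721/228

a_0 = 3: 3/1
a_1 = 6: 19/6
a_2 = 6: 117/37
a_3 = 6: 721/228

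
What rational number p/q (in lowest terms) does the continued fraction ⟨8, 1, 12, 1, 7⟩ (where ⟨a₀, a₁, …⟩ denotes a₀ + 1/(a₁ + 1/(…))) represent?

991/111

a_0 = 8: 8/1
a_1 = 1: 9/1
a_2 = 12: 116/13
a_3 = 1: 125/14
a_4 = 7: 991/111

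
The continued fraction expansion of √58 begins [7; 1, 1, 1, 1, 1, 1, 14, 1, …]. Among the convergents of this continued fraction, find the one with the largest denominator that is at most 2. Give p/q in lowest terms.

15/2

a_0 = 7: 7/1  (≤ bound)
a_1 = 1: 8/1  (≤ bound)
a_2 = 1: 15/2  (≤ bound)
a_3 = 1: 23/3  (> 2, stop)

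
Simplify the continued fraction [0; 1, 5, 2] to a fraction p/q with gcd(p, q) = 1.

a_0 = 0: 0/1
a_1 = 1: 1/1
a_2 = 5: 5/6
a_3 = 2: 11/13

11/13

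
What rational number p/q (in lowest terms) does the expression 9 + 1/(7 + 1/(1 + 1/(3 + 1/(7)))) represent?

Compute successive convergents:
a_0 = 9: 9/1
a_1 = 7: 64/7
a_2 = 1: 73/8
a_3 = 3: 283/31
a_4 = 7: 2054/225

2054/225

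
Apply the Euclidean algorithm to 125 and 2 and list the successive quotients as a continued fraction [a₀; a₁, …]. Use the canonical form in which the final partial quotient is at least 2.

125 ÷ 2 → quotient 62, remainder 1
2 ÷ 1 → quotient 2, remainder 0

[62; 2]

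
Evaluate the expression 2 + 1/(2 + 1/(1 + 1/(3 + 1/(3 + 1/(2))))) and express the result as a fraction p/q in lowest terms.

196/83

Start with 2.
3 + 1/(2/1) = 3 + 1/2 = 7/2
3 + 1/(7/2) = 3 + 2/7 = 23/7
1 + 1/(23/7) = 1 + 7/23 = 30/23
2 + 1/(30/23) = 2 + 23/30 = 83/30
2 + 1/(83/30) = 2 + 30/83 = 196/83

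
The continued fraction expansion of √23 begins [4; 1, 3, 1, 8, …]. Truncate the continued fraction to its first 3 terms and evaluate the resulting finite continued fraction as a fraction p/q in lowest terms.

Start with 3.
1 + 1/(3/1) = 1 + 1/3 = 4/3
4 + 1/(4/3) = 4 + 3/4 = 19/4

19/4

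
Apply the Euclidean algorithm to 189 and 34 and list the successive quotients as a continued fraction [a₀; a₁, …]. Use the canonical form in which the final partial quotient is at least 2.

⌊189/34⌋ = 5, remainder 19
⌊34/19⌋ = 1, remainder 15
⌊19/15⌋ = 1, remainder 4
⌊15/4⌋ = 3, remainder 3
⌊4/3⌋ = 1, remainder 1
⌊3/1⌋ = 3, remainder 0

[5; 1, 1, 3, 1, 3]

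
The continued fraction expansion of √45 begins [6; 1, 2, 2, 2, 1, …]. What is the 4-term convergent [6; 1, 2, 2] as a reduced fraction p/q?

47/7

Build up convergents one term at a time:
a_0 = 6: 6/1
a_1 = 1: 7/1
a_2 = 2: 20/3
a_3 = 2: 47/7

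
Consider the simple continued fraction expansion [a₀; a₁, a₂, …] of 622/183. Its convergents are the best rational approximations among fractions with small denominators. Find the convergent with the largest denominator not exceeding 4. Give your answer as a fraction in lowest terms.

a_0 = 3: 3/1  (≤ bound)
a_1 = 2: 7/2  (≤ bound)
a_2 = 1: 10/3  (≤ bound)
a_3 = 1: 17/5  (> 4, stop)

10/3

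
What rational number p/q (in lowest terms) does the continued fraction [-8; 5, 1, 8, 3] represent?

Work from the innermost term outward:
Start with 3.
8 + 1/(3/1) = 8 + 1/3 = 25/3
1 + 1/(25/3) = 1 + 3/25 = 28/25
5 + 1/(28/25) = 5 + 25/28 = 165/28
-8 + 1/(165/28) = -8 + 28/165 = -1292/165

-1292/165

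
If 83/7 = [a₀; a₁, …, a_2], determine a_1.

1

Apply division with remainder until the remainder is 0:
83 ÷ 7 → quotient 11, remainder 6
7 ÷ 6 → quotient 1, remainder 1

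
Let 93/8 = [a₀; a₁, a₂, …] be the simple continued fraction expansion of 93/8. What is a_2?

1

93 = 11·8 + 5, so a_0 = 11
8 = 1·5 + 3, so a_1 = 1
5 = 1·3 + 2, so a_2 = 1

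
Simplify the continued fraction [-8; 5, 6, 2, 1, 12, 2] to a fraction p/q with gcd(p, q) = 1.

a_0 = -8: -8/1
a_1 = 5: -39/5
a_2 = 6: -242/31
a_3 = 2: -523/67
a_4 = 1: -765/98
a_5 = 12: -9703/1243
a_6 = 2: -20171/2584

-20171/2584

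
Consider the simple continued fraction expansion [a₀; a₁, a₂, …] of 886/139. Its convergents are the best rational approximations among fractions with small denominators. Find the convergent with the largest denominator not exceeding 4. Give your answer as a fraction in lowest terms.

List convergents until the denominator exceeds the bound:
a_0 = 6: 6/1  (≤ bound)
a_1 = 2: 13/2  (≤ bound)
a_2 = 1: 19/3  (≤ bound)
a_3 = 2: 51/8  (> 4, stop)

19/3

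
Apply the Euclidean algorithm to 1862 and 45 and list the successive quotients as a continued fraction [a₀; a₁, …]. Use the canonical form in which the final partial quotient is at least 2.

Run the Euclidean algorithm, recording each quotient:
1862 ÷ 45 → quotient 41, remainder 17
45 ÷ 17 → quotient 2, remainder 11
17 ÷ 11 → quotient 1, remainder 6
11 ÷ 6 → quotient 1, remainder 5
6 ÷ 5 → quotient 1, remainder 1
5 ÷ 1 → quotient 5, remainder 0

[41; 2, 1, 1, 1, 5]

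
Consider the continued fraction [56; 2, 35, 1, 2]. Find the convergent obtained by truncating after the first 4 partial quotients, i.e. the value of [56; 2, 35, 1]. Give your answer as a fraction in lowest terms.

4124/73

Start with 1.
35 + 1/(1/1) = 35 + 1/1 = 36/1
2 + 1/(36/1) = 2 + 1/36 = 73/36
56 + 1/(73/36) = 56 + 36/73 = 4124/73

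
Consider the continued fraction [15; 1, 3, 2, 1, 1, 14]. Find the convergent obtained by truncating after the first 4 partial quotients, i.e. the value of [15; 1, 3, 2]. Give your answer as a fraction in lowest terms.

142/9

Build up convergents one term at a time:
a_0 = 15: 15/1
a_1 = 1: 16/1
a_2 = 3: 63/4
a_3 = 2: 142/9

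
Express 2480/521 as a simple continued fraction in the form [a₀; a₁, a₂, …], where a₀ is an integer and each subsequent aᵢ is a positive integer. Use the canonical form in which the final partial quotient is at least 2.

⌊2480/521⌋ = 4, remainder 396
⌊521/396⌋ = 1, remainder 125
⌊396/125⌋ = 3, remainder 21
⌊125/21⌋ = 5, remainder 20
⌊21/20⌋ = 1, remainder 1
⌊20/1⌋ = 20, remainder 0

[4; 1, 3, 5, 1, 20]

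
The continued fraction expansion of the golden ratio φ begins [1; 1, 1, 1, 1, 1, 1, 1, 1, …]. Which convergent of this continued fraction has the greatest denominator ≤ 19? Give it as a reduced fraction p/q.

List convergents until the denominator exceeds the bound:
a_0 = 1: 1/1  (≤ bound)
a_1 = 1: 2/1  (≤ bound)
a_2 = 1: 3/2  (≤ bound)
a_3 = 1: 5/3  (≤ bound)
a_4 = 1: 8/5  (≤ bound)
a_5 = 1: 13/8  (≤ bound)
a_6 = 1: 21/13  (≤ bound)
a_7 = 1: 34/21  (> 19, stop)

21/13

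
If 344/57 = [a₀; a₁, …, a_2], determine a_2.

2

Apply division with remainder until the remainder is 0:
⌊344/57⌋ = 6, remainder 2
⌊57/2⌋ = 28, remainder 1
⌊2/1⌋ = 2, remainder 0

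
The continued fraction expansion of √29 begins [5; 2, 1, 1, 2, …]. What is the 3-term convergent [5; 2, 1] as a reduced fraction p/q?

Start with 1.
2 + 1/(1/1) = 2 + 1/1 = 3/1
5 + 1/(3/1) = 5 + 1/3 = 16/3

16/3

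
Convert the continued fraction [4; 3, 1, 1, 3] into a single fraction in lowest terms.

a_0 = 4: 4/1
a_1 = 3: 13/3
a_2 = 1: 17/4
a_3 = 1: 30/7
a_4 = 3: 107/25

107/25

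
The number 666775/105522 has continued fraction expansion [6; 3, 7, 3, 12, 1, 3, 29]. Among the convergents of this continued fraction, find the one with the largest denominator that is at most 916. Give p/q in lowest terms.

5371/850

a_0 = 6: 6/1  (≤ bound)
a_1 = 3: 19/3  (≤ bound)
a_2 = 7: 139/22  (≤ bound)
a_3 = 3: 436/69  (≤ bound)
a_4 = 12: 5371/850  (≤ bound)
a_5 = 1: 5807/919  (> 916, stop)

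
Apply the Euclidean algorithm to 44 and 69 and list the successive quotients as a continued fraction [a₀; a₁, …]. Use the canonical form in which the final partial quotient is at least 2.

Apply division with remainder until the remainder is 0:
⌊44/69⌋ = 0, remainder 44
⌊69/44⌋ = 1, remainder 25
⌊44/25⌋ = 1, remainder 19
⌊25/19⌋ = 1, remainder 6
⌊19/6⌋ = 3, remainder 1
⌊6/1⌋ = 6, remainder 0

[0; 1, 1, 1, 3, 6]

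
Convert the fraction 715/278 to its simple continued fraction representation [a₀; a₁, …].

715 ÷ 278 → quotient 2, remainder 159
278 ÷ 159 → quotient 1, remainder 119
159 ÷ 119 → quotient 1, remainder 40
119 ÷ 40 → quotient 2, remainder 39
40 ÷ 39 → quotient 1, remainder 1
39 ÷ 1 → quotient 39, remainder 0

[2; 1, 1, 2, 1, 39]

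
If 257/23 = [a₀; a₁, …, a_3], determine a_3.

3

257 = 11·23 + 4, so a_0 = 11
23 = 5·4 + 3, so a_1 = 5
4 = 1·3 + 1, so a_2 = 1
3 = 3·1 + 0, so a_3 = 3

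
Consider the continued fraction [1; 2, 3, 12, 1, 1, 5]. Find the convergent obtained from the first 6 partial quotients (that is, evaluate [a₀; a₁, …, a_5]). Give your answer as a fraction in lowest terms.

256/179

Start with 1.
1 + 1/(1/1) = 1 + 1/1 = 2/1
12 + 1/(2/1) = 12 + 1/2 = 25/2
3 + 1/(25/2) = 3 + 2/25 = 77/25
2 + 1/(77/25) = 2 + 25/77 = 179/77
1 + 1/(179/77) = 1 + 77/179 = 256/179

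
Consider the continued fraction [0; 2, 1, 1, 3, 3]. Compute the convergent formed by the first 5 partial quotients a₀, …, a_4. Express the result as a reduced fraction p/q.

Start with 3.
1 + 1/(3/1) = 1 + 1/3 = 4/3
1 + 1/(4/3) = 1 + 3/4 = 7/4
2 + 1/(7/4) = 2 + 4/7 = 18/7
0 + 1/(18/7) = 0 + 7/18 = 7/18

7/18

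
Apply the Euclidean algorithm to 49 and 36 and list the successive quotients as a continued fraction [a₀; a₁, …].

[1; 2, 1, 3, 3]

Run the Euclidean algorithm, recording each quotient:
49 ÷ 36 → quotient 1, remainder 13
36 ÷ 13 → quotient 2, remainder 10
13 ÷ 10 → quotient 1, remainder 3
10 ÷ 3 → quotient 3, remainder 1
3 ÷ 1 → quotient 3, remainder 0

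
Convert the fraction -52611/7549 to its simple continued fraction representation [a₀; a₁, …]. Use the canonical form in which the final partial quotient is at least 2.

-52611 = -7·7549 + 232, so a_0 = -7
7549 = 32·232 + 125, so a_1 = 32
232 = 1·125 + 107, so a_2 = 1
125 = 1·107 + 18, so a_3 = 1
107 = 5·18 + 17, so a_4 = 5
18 = 1·17 + 1, so a_5 = 1
17 = 17·1 + 0, so a_6 = 17

[-7; 32, 1, 1, 5, 1, 17]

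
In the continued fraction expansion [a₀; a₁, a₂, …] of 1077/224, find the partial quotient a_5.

Run the Euclidean algorithm, recording each quotient:
⌊1077/224⌋ = 4, remainder 181
⌊224/181⌋ = 1, remainder 43
⌊181/43⌋ = 4, remainder 9
⌊43/9⌋ = 4, remainder 7
⌊9/7⌋ = 1, remainder 2
⌊7/2⌋ = 3, remainder 1

3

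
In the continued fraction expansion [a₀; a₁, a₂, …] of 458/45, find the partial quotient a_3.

1

⌊458/45⌋ = 10, remainder 8
⌊45/8⌋ = 5, remainder 5
⌊8/5⌋ = 1, remainder 3
⌊5/3⌋ = 1, remainder 2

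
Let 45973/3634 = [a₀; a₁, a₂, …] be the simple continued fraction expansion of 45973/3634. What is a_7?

Run the Euclidean algorithm, recording each quotient:
⌊45973/3634⌋ = 12, remainder 2365
⌊3634/2365⌋ = 1, remainder 1269
⌊2365/1269⌋ = 1, remainder 1096
⌊1269/1096⌋ = 1, remainder 173
⌊1096/173⌋ = 6, remainder 58
⌊173/58⌋ = 2, remainder 57
⌊58/57⌋ = 1, remainder 1
⌊57/1⌋ = 57, remainder 0

57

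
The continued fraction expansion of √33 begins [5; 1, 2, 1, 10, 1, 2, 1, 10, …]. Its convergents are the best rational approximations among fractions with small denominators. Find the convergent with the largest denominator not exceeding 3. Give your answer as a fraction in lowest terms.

List convergents until the denominator exceeds the bound:
a_0 = 5: 5/1  (≤ bound)
a_1 = 1: 6/1  (≤ bound)
a_2 = 2: 17/3  (≤ bound)
a_3 = 1: 23/4  (> 3, stop)

17/3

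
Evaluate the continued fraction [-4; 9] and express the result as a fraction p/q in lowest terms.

-35/9

Start with 9.
-4 + 1/(9/1) = -4 + 1/9 = -35/9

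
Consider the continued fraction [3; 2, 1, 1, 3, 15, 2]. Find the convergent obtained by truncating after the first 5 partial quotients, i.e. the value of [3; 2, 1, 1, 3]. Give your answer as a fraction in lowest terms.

61/18

Start with 3.
1 + 1/(3/1) = 1 + 1/3 = 4/3
1 + 1/(4/3) = 1 + 3/4 = 7/4
2 + 1/(7/4) = 2 + 4/7 = 18/7
3 + 1/(18/7) = 3 + 7/18 = 61/18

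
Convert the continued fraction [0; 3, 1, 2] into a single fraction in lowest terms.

3/11

a_0 = 0: 0/1
a_1 = 3: 1/3
a_2 = 1: 1/4
a_3 = 2: 3/11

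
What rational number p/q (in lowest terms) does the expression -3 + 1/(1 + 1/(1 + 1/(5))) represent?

Build up convergents one term at a time:
a_0 = -3: -3/1
a_1 = 1: -2/1
a_2 = 1: -5/2
a_3 = 5: -27/11

-27/11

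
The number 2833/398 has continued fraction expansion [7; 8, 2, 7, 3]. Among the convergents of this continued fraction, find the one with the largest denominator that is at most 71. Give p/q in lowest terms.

121/17

a_0 = 7: 7/1  (≤ bound)
a_1 = 8: 57/8  (≤ bound)
a_2 = 2: 121/17  (≤ bound)
a_3 = 7: 904/127  (> 71, stop)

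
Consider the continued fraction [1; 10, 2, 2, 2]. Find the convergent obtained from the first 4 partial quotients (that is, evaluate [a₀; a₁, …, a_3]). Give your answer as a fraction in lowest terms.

a_0 = 1: 1/1
a_1 = 10: 11/10
a_2 = 2: 23/21
a_3 = 2: 57/52

57/52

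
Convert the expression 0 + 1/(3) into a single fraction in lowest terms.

1/3

Compute successive convergents:
a_0 = 0: 0/1
a_1 = 3: 1/3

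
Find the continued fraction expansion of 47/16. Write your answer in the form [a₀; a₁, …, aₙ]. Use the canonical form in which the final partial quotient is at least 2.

[2; 1, 15]

Apply division with remainder until the remainder is 0:
47 = 2·16 + 15, so a_0 = 2
16 = 1·15 + 1, so a_1 = 1
15 = 15·1 + 0, so a_2 = 15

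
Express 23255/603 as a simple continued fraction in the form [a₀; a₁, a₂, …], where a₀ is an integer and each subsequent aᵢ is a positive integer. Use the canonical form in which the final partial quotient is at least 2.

Run the Euclidean algorithm, recording each quotient:
23255 = 38·603 + 341, so a_0 = 38
603 = 1·341 + 262, so a_1 = 1
341 = 1·262 + 79, so a_2 = 1
262 = 3·79 + 25, so a_3 = 3
79 = 3·25 + 4, so a_4 = 3
25 = 6·4 + 1, so a_5 = 6
4 = 4·1 + 0, so a_6 = 4

[38; 1, 1, 3, 3, 6, 4]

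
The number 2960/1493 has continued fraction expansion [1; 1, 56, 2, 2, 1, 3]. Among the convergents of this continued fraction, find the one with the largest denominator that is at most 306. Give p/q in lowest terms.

List convergents until the denominator exceeds the bound:
a_0 = 1: 1/1  (≤ bound)
a_1 = 1: 2/1  (≤ bound)
a_2 = 56: 113/57  (≤ bound)
a_3 = 2: 228/115  (≤ bound)
a_4 = 2: 569/287  (≤ bound)
a_5 = 1: 797/402  (> 306, stop)

569/287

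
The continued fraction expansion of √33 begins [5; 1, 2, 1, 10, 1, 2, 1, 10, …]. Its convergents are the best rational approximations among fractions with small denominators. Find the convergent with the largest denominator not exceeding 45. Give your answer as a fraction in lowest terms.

247/43

a_0 = 5: 5/1  (≤ bound)
a_1 = 1: 6/1  (≤ bound)
a_2 = 2: 17/3  (≤ bound)
a_3 = 1: 23/4  (≤ bound)
a_4 = 10: 247/43  (≤ bound)
a_5 = 1: 270/47  (> 45, stop)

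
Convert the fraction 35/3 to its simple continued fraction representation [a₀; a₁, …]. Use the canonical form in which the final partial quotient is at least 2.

35 = 11·3 + 2, so a_0 = 11
3 = 1·2 + 1, so a_1 = 1
2 = 2·1 + 0, so a_2 = 2

[11; 1, 2]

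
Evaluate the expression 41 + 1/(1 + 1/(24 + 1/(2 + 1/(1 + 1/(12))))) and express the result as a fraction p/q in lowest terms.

40408/963

Compute successive convergents:
a_0 = 41: 41/1
a_1 = 1: 42/1
a_2 = 24: 1049/25
a_3 = 2: 2140/51
a_4 = 1: 3189/76
a_5 = 12: 40408/963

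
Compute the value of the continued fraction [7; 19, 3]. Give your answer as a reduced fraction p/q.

409/58

Start with 3.
19 + 1/(3/1) = 19 + 1/3 = 58/3
7 + 1/(58/3) = 7 + 3/58 = 409/58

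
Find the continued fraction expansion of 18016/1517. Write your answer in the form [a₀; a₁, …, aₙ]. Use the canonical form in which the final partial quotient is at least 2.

18016 ÷ 1517 → quotient 11, remainder 1329
1517 ÷ 1329 → quotient 1, remainder 188
1329 ÷ 188 → quotient 7, remainder 13
188 ÷ 13 → quotient 14, remainder 6
13 ÷ 6 → quotient 2, remainder 1
6 ÷ 1 → quotient 6, remainder 0

[11; 1, 7, 14, 2, 6]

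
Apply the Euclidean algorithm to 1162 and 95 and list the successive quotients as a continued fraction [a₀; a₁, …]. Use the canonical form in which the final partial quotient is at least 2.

[12; 4, 3, 7]

1162 ÷ 95 → quotient 12, remainder 22
95 ÷ 22 → quotient 4, remainder 7
22 ÷ 7 → quotient 3, remainder 1
7 ÷ 1 → quotient 7, remainder 0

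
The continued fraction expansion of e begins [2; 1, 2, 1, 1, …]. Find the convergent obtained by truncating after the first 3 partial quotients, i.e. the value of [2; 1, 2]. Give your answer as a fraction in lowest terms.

Work from the innermost term outward:
Start with 2.
1 + 1/(2/1) = 1 + 1/2 = 3/2
2 + 1/(3/2) = 2 + 2/3 = 8/3

8/3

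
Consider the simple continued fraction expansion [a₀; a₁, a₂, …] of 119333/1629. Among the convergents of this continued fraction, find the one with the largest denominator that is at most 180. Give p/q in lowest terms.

3443/47

a_0 = 73: 73/1  (≤ bound)
a_1 = 3: 220/3  (≤ bound)
a_2 = 1: 293/4  (≤ bound)
a_3 = 10: 3150/43  (≤ bound)
a_4 = 1: 3443/47  (≤ bound)
a_5 = 7: 27251/372  (> 180, stop)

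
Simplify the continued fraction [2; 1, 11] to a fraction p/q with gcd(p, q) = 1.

35/12

Build up convergents one term at a time:
a_0 = 2: 2/1
a_1 = 1: 3/1
a_2 = 11: 35/12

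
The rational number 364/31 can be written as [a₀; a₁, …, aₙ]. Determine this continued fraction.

Run the Euclidean algorithm, recording each quotient:
364 ÷ 31 → quotient 11, remainder 23
31 ÷ 23 → quotient 1, remainder 8
23 ÷ 8 → quotient 2, remainder 7
8 ÷ 7 → quotient 1, remainder 1
7 ÷ 1 → quotient 7, remainder 0

[11; 1, 2, 1, 7]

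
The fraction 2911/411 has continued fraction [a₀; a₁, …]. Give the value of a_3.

⌊2911/411⌋ = 7, remainder 34
⌊411/34⌋ = 12, remainder 3
⌊34/3⌋ = 11, remainder 1
⌊3/1⌋ = 3, remainder 0

3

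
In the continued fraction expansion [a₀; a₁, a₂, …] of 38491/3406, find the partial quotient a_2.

Run the Euclidean algorithm, recording each quotient:
38491 ÷ 3406 → quotient 11, remainder 1025
3406 ÷ 1025 → quotient 3, remainder 331
1025 ÷ 331 → quotient 3, remainder 32

3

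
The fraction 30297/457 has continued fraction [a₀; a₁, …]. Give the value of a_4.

1

Run the Euclidean algorithm, recording each quotient:
30297 ÷ 457 → quotient 66, remainder 135
457 ÷ 135 → quotient 3, remainder 52
135 ÷ 52 → quotient 2, remainder 31
52 ÷ 31 → quotient 1, remainder 21
31 ÷ 21 → quotient 1, remainder 10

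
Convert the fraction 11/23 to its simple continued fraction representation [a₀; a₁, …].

11 ÷ 23 → quotient 0, remainder 11
23 ÷ 11 → quotient 2, remainder 1
11 ÷ 1 → quotient 11, remainder 0

[0; 2, 11]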